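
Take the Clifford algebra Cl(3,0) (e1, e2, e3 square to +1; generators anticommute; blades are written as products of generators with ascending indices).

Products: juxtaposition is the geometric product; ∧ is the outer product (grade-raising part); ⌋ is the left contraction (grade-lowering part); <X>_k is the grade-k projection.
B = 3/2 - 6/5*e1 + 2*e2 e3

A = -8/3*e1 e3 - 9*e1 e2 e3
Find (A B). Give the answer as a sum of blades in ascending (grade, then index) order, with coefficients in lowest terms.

step 1: 18*e1 - 16/5*e3 + 16/3*e1 e2 - 4*e1 e3 + 54/5*e2 e3 - 27/2*e1 e2 e3
Answer: 18*e1 - 16/5*e3 + 16/3*e1 e2 - 4*e1 e3 + 54/5*e2 e3 - 27/2*e1 e2 e3


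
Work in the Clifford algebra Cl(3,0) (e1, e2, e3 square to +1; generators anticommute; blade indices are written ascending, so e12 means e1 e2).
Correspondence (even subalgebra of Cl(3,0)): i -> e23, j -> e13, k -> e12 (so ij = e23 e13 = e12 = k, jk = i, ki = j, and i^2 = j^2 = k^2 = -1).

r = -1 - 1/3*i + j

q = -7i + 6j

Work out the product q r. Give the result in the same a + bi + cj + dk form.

In blades: q = 6*e13 - 7*e23, r = -1 + e13 - 1/3*e23.
Distribute q over r term by term (generator squares from the signature, products reordered to ascending indices): (6*e13)*r = -6 + 2*e12 - 6*e13; (-7*e23)*r = -7/3 - 7*e12 + 7*e23.
Sum: -25/3 - 5*e12 - 6*e13 + 7*e23; translating back through the correspondence:
Answer: -25/3 + 7i - 6j - 5k


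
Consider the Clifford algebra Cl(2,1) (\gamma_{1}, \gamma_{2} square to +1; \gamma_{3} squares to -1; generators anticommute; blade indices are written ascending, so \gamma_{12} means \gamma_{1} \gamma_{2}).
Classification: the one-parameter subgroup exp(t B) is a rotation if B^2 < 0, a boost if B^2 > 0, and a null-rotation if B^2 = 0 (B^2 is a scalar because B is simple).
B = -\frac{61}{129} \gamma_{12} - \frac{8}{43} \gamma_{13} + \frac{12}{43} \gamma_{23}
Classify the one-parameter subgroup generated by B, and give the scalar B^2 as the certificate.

B^2 term by term: the squares give (-\frac{61}{129})^2*(\gamma_{12})^2 + (-\frac{8}{43})^2*(\gamma_{13})^2 + (\frac{12}{43})^2*(\gamma_{23})^2 = \frac{3721}{16641}*(-1) + \frac{64}{1849}*(+1) + \frac{144}{1849}*(+1) = -\frac{1}{9} (each basis 2-blade squares to minus the product of its generators' squares); cross terms between blades sharing an index anticommute and cancel. So B^2 = -\frac{1}{9}.
Answer: rotation, certificate B^2 = -\frac{1}{9}. Because -\frac{1}{9} is invariant under every versor sandwich, the classification follows from its sign alone.


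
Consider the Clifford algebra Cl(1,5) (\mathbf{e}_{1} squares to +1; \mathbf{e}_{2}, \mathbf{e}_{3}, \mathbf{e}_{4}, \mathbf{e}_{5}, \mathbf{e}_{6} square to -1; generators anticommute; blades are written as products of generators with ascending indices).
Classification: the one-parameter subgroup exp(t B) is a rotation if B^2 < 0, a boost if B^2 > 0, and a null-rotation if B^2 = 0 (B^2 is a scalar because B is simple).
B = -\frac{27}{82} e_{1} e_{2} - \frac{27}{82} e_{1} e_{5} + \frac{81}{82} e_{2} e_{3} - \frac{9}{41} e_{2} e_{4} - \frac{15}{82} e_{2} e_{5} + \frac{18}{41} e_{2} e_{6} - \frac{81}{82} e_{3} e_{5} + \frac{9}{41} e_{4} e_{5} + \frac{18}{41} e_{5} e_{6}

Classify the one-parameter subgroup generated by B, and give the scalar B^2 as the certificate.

B^2 term by term: the squares give (-\frac{27}{82})^2*(e_{1} e_{2})^2 + (-\frac{27}{82})^2*(e_{1} e_{5})^2 + (\frac{81}{82})^2*(e_{2} e_{3})^2 + (-\frac{9}{41})^2*(e_{2} e_{4})^2 + (-\frac{15}{82})^2*(e_{2} e_{5})^2 + (\frac{18}{41})^2*(e_{2} e_{6})^2 + (-\frac{81}{82})^2*(e_{3} e_{5})^2 + (\frac{9}{41})^2*(e_{4} e_{5})^2 + (\frac{18}{41})^2*(e_{5} e_{6})^2 = \frac{729}{6724}*(+1) + \frac{729}{6724}*(+1) + \frac{6561}{6724}*(-1) + \frac{81}{1681}*(-1) + \frac{225}{6724}*(-1) + \frac{324}{1681}*(-1) + \frac{6561}{6724}*(-1) + \frac{81}{1681}*(-1) + \frac{324}{1681}*(-1) = -\frac{9}{4} (each basis 2-blade squares to minus the product of its generators' squares); cross terms between blades sharing an index anticommute and cancel; the commuting (index-disjoint) pairs give grade-4 terms 2*c*c'*(blade product), which cancel blade by blade — e_{1} e_{2} e_{3} e_{5}: \frac{2187}{3362} - \frac{2187}{3362} = 0; e_{1} e_{2} e_{4} e_{5}: -\frac{243}{1681} + \frac{243}{1681} = 0; e_{1} e_{2} e_{5} e_{6}: -\frac{486}{1681} + \frac{486}{1681} = 0; e_{2} e_{3} e_{4} e_{5}: \frac{729}{1681} - \frac{729}{1681} = 0; e_{2} e_{3} e_{5} e_{6}: \frac{1458}{1681} - \frac{1458}{1681} = 0; e_{2} e_{4} e_{5} e_{6}: -\frac{324}{1681} + \frac{324}{1681} = 0 — confirming B is simple. So B^2 = -\frac{9}{4}.
Answer: rotation, certificate B^2 = -\frac{9}{4}. Because -\frac{9}{4} is invariant under every versor sandwich, the classification follows from its sign alone.


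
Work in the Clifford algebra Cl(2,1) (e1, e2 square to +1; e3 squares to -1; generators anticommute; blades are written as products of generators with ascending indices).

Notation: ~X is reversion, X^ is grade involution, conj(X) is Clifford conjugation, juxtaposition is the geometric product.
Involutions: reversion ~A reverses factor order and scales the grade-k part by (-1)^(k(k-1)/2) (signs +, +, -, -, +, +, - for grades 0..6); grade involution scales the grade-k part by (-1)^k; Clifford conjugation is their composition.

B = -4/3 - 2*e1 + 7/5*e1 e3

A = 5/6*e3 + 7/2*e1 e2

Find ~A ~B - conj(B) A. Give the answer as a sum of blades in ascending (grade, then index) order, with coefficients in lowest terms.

first term: -7/6*e1 - 7*e2 - 10/9*e3 + 14/3*e1 e2 + 5/3*e1 e3 - 49/10*e2 e3
second term: 7/6*e1 + 7*e2 - 10/9*e3 - 14/3*e1 e2 + 5/3*e1 e3 - 49/10*e2 e3
Answer: -7/3*e1 - 14*e2 + 28/3*e1 e2


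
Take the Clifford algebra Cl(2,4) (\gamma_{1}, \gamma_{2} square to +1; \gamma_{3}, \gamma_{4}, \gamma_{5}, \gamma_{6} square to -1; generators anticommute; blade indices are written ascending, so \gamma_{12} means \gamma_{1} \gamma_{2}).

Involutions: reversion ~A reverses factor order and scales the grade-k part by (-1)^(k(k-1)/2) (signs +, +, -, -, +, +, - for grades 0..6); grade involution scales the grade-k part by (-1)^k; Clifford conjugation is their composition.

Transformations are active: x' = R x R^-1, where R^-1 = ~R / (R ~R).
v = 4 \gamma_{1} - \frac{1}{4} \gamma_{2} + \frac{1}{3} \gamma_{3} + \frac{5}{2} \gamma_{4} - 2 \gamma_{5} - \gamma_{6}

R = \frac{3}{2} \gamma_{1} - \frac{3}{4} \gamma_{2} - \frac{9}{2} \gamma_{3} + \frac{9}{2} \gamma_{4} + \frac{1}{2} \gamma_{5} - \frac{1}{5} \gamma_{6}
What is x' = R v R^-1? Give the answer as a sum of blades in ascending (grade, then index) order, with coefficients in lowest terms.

~R = \frac{3}{2} \gamma_{1} - \frac{3}{4} \gamma_{2} - \frac{9}{2} \gamma_{3} + \frac{9}{2} \gamma_{4} + \frac{1}{2} \gamma_{5} - \frac{1}{5} \gamma_{6}, and R ~R = -\frac{15191}{400}, so R^-1 = ~R / (-\frac{15191}{400}).
R v = -\frac{221}{80} + \frac{21}{8} \gamma_{12} + \frac{37}{2} \gamma_{13} - \frac{57}{4} \gamma_{14} - 5 \gamma_{15} - \frac{7}{10} \gamma_{16} - \frac{11}{8} \gamma_{23} - \frac{3}{4} \gamma_{24} + \frac{13}{8} \gamma_{25} + \frac{7}{10} \gamma_{26} - \frac{51}{4} \gamma_{34} + \frac{53}{6} \gamma_{35} + \frac{137}{30} \gamma_{36} - \frac{41}{4} \gamma_{45} - 4 \gamma_{46} - \frac{9}{10} \gamma_{56}
Answer: -\frac{57449}{15191} \gamma_{1} + \frac{8561}{60764} \gamma_{2} - \frac{45026}{45573} \gamma_{3} - \frac{56065}{30382} \gamma_{4} + \frac{31487}{15191} \gamma_{5} + \frac{14749}{15191} \gamma_{6}


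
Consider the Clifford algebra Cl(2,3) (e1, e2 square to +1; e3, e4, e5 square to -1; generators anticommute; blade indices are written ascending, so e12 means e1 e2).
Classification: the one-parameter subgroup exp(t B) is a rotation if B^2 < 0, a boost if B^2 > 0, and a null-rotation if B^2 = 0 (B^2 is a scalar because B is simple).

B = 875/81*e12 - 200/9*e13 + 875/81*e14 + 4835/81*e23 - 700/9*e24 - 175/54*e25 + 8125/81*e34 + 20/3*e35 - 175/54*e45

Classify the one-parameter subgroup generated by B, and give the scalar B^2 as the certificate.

B^2 term by term: the squares give (875/81)^2*(e12)^2 + (-200/9)^2*(e13)^2 + (875/81)^2*(e14)^2 + (4835/81)^2*(e23)^2 + (-700/9)^2*(e24)^2 + (-175/54)^2*(e25)^2 + (8125/81)^2*(e34)^2 + (20/3)^2*(e35)^2 + (-175/54)^2*(e45)^2 = 765625/6561*(-1) + 40000/81*(+1) + 765625/6561*(+1) + 23377225/6561*(+1) + 490000/81*(+1) + 30625/2916*(+1) + 66015625/6561*(-1) + 400/9*(-1) + 30625/2916*(-1) = 0 (each basis 2-blade squares to minus the product of its generators' squares); cross terms between blades sharing an index anticommute and cancel; the commuting (index-disjoint) pairs give grade-4 terms 2*c*c'*(blade product), which cancel blade by blade — e1234: 14218750/6561 - 280000/81 + 8461250/6561 = 0; e1235: 35000/243 - 35000/243 = 0; e1245: -153125/2187 + 153125/2187 = 0; e1345: 35000/243 - 35000/243 = 0; e2345: -846125/2187 + 28000/27 - 1421875/2187 = 0 — confirming B is simple. So B^2 = 0.
Answer: null-rotation, certificate B^2 = 0. Certificate logic: 0 is a conjugation-invariant scalar, so its sign fixes rotation versus boost versus null-rotation outright.


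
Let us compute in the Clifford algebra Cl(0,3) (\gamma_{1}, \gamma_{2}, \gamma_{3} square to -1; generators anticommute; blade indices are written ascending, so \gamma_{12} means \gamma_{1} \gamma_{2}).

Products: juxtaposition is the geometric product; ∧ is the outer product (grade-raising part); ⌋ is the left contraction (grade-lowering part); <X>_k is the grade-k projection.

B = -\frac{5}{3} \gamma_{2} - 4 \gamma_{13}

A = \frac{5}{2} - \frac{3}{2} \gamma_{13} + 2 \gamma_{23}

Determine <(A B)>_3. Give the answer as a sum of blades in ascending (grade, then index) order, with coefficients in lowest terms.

step 1: -6 - \frac{25}{6} \gamma_{2} - \frac{10}{3} \gamma_{3} + 8 \gamma_{12} - 10 \gamma_{13} - \frac{5}{2} \gamma_{123}
step 2: -\frac{5}{2} \gamma_{123}
Answer: -\frac{5}{2} \gamma_{123}


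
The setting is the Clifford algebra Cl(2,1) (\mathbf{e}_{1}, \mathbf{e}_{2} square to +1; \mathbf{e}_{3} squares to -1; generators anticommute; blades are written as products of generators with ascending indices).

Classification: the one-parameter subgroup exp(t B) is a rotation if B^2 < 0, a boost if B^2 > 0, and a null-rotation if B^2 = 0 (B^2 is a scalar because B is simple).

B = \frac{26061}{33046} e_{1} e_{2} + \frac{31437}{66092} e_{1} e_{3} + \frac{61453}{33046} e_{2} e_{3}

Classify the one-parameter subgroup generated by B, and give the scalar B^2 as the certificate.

B^2 term by term: the squares give (\frac{26061}{33046})^2*(e_{1} e_{2})^2 + (\frac{31437}{66092})^2*(e_{1} e_{3})^2 + (\frac{61453}{33046})^2*(e_{2} e_{3})^2 = \frac{679175721}{1092038116}*(-1) + \frac{988284969}{4368152464}*(+1) + \frac{3776471209}{1092038116}*(+1) = \frac{49}{16} (each basis 2-blade squares to minus the product of its generators' squares); cross terms between blades sharing an index anticommute and cancel. So B^2 = \frac{49}{16}.
Answer: boost, certificate B^2 = \frac{49}{16}. The scalar \frac{49}{16} is the complete invariant here: its sign names the subgroup type.


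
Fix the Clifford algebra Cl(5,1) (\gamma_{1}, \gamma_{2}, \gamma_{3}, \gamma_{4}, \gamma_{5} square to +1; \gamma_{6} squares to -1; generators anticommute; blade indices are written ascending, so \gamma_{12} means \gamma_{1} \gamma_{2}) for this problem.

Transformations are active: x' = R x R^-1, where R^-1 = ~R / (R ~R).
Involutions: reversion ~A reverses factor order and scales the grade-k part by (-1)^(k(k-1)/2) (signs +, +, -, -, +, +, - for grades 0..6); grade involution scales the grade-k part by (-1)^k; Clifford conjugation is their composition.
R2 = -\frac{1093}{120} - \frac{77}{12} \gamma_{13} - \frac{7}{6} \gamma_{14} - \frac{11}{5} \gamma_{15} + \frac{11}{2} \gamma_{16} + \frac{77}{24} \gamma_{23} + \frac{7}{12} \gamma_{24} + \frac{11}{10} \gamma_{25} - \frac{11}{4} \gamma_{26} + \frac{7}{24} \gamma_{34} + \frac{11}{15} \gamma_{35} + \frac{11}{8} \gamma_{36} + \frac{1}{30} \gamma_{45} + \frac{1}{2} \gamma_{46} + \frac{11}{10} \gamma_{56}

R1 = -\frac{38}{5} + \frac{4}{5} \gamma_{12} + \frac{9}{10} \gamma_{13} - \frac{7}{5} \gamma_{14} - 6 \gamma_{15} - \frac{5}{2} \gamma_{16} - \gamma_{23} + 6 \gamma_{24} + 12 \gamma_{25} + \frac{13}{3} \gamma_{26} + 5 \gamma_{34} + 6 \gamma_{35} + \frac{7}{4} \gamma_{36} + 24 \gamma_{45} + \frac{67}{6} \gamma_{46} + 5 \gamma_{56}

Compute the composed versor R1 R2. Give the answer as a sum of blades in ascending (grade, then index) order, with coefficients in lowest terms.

Distribute over the grade parts of R2 (each basis-blade product reordered to ascending indices, repeated generators contracted through their squares):
R1 <R2>_0 (= -\frac{1093}{120}) = \frac{20767}{300} - \frac{1093}{150} \gamma_{12} - \frac{3279}{400} \gamma_{13} + \frac{7651}{600} \gamma_{14} + \frac{1093}{20} \gamma_{15} + \frac{1093}{48} \gamma_{16} + \frac{1093}{120} \gamma_{23} - \frac{1093}{20} \gamma_{24} - \frac{1093}{10} \gamma_{25} - \frac{14209}{360} \gamma_{26} - \frac{1093}{24} \gamma_{34} - \frac{1093}{20} \gamma_{35} - \frac{7651}{480} \gamma_{36} - \frac{1093}{5} \gamma_{45} - \frac{73231}{720} \gamma_{46} - \frac{1093}{24} \gamma_{56}
R1 <R2>_2 (= -\frac{77}{12} \gamma_{13} - \frac{7}{6} \gamma_{14} - \frac{11}{5} \gamma_{15} + \frac{11}{2} \gamma_{16} + \frac{77}{24} \gamma_{23} + \frac{7}{12} \gamma_{24} + \frac{11}{10} \gamma_{25} - \frac{11}{4} \gamma_{26} + \frac{7}{24} \gamma_{34} + \frac{11}{15} \gamma_{35} + \frac{11}{8} \gamma_{36} + \frac{1}{30} \gamma_{45} + \frac{1}{2} \gamma_{46} + \frac{11}{10} \gamma_{56}) = -\frac{3973}{96} - \frac{3153}{80} \gamma_{12} + \frac{5771}{240} \gamma_{13} - \frac{5887}{80} \gamma_{14} + \frac{16339}{300} \gamma_{15} - \frac{533}{36} \gamma_{16} - \frac{761}{80} \gamma_{23} + \frac{937}{24} \gamma_{24} - \frac{328}{15} \gamma_{25} + \frac{19723}{1440} \gamma_{26} + \frac{7337}{240} \gamma_{34} + \frac{18817}{300} \gamma_{35} + \frac{3353}{240} \gamma_{36} + \frac{179}{15} \gamma_{45} + \frac{65827}{1440} \gamma_{46} + \frac{44381}{900} \gamma_{56} + \frac{2093}{60} \gamma_{1234} + \frac{4466}{75} \gamma_{1235} + \frac{12859}{720} \gamma_{1236} - \frac{17}{15} \gamma_{1245} + \frac{11933}{360} \gamma_{1246} + \frac{17149}{300} \gamma_{1256} - \frac{11902}{75} \gamma_{1345} - \frac{5827}{144} \gamma_{1346} + \frac{913}{75} \gamma_{1356} + \frac{15211}{100} \gamma_{1456} + \frac{1171}{15} \gamma_{2345} + \frac{977}{72} \gamma_{2346} - \frac{605}{36} \gamma_{2356} - \frac{3358}{45} \gamma_{2456} + \frac{5189}{180} \gamma_{3456}
Summing the partial products and collecting blades:
Answer: \frac{66811}{2400} - \frac{56039}{1200} \gamma_{12} + \frac{9509}{600} \gamma_{13} - \frac{73003}{1200} \gamma_{14} + \frac{16367}{150} \gamma_{15} + \frac{1147}{144} \gamma_{16} - \frac{97}{240} \gamma_{23} - \frac{1873}{120} \gamma_{24} - \frac{787}{6} \gamma_{25} - \frac{12371}{480} \gamma_{26} - \frac{3593}{240} \gamma_{34} + \frac{1211}{150} \gamma_{35} - \frac{63}{32} \gamma_{36} - \frac{620}{3} \gamma_{45} - \frac{16127}{288} \gamma_{46} + \frac{6787}{1800} \gamma_{56} + \frac{2093}{60} \gamma_{1234} + \frac{4466}{75} \gamma_{1235} + \frac{12859}{720} \gamma_{1236} - \frac{17}{15} \gamma_{1245} + \frac{11933}{360} \gamma_{1246} + \frac{17149}{300} \gamma_{1256} - \frac{11902}{75} \gamma_{1345} - \frac{5827}{144} \gamma_{1346} + \frac{913}{75} \gamma_{1356} + \frac{15211}{100} \gamma_{1456} + \frac{1171}{15} \gamma_{2345} + \frac{977}{72} \gamma_{2346} - \frac{605}{36} \gamma_{2356} - \frac{3358}{45} \gamma_{2456} + \frac{5189}{180} \gamma_{3456}


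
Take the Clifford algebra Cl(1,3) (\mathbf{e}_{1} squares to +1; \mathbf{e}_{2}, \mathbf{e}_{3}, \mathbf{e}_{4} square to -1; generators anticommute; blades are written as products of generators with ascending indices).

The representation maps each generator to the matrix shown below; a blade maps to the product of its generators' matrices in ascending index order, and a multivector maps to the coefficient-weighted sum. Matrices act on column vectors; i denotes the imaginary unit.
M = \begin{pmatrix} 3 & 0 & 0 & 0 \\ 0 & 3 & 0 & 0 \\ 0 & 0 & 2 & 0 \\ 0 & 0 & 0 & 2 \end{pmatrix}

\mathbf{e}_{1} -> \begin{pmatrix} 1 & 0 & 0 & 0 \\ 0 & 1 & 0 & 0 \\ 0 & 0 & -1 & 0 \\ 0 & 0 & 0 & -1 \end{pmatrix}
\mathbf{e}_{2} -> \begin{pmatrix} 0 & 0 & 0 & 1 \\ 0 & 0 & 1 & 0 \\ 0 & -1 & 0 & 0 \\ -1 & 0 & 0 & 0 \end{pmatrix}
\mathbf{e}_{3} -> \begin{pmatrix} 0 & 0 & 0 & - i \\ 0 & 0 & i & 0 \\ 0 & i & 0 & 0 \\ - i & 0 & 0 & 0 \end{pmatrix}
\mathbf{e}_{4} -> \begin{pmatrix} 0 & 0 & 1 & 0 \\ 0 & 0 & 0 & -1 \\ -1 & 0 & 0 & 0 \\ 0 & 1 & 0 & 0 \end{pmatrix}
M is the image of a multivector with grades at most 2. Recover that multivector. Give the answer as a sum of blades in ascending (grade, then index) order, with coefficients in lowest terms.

Method: the blade images are trace-orthogonal — tr(rho(e_A) rho(e_B)^-1) = 4 if A = B and 0 otherwise — and rho(e_A)^-1 = (e_A)^2 * rho(e_A) with (e_A)^2 = +1 or -1, so the coefficient of e_A in the preimage is (e_A)^2 * tr(M rho(e_A))/4.
Nonzero projections over blades of grade <= 2: 1: (1)^2 = +1, tr(M 1) = 10, coefficient \frac{5}{2}; e_{1}: (e_{1})^2 = +1, tr(M rho(e_{1})) = 2, coefficient \frac{1}{2}. Every other blade of grade <= 2 projects to 0.
Answer: \frac{5}{2} + \frac{1}{2} e_{1}


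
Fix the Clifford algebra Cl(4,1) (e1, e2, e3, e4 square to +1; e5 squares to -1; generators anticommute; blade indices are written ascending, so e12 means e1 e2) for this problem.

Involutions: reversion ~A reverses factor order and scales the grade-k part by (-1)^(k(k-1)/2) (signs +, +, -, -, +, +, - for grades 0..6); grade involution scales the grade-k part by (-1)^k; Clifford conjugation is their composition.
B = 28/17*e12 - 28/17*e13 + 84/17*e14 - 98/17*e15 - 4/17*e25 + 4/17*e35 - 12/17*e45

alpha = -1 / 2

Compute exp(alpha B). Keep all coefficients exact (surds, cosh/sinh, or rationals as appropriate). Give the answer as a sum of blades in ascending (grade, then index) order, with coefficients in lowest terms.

B^2 term by term: the squares give (28/17)^2*(e12)^2 + (-28/17)^2*(e13)^2 + (84/17)^2*(e14)^2 + (-98/17)^2*(e15)^2 + (-4/17)^2*(e25)^2 + (4/17)^2*(e35)^2 + (-12/17)^2*(e45)^2 = 784/289*(-1) + 784/289*(-1) + 7056/289*(-1) + 9604/289*(+1) + 16/289*(+1) + 16/289*(+1) + 144/289*(+1) = 4 (each basis 2-blade squares to minus the product of its generators' squares); cross terms between blades sharing an index anticommute and cancel; the commuting (index-disjoint) pairs give grade-4 terms 2*c*c'*(blade product), which cancel blade by blade — e1235: 224/289 - 224/289 = 0; e1245: -672/289 + 672/289 = 0; e1345: 672/289 - 672/289 = 0 — confirming B is simple. So B^2 = 4.
B^2 = 4 — hyperbolic case — the even/odd split gives cosh and sinh: l = 2, alpha*l = -1, so exp(alpha B) = cosh(-1) + (sinh(-1)/2)*B = cosh(1) + (-sinh(1)/2)*B.
Answer: cosh(1) - 14*sinh(1)/17*e12 + 14*sinh(1)/17*e13 - 42*sinh(1)/17*e14 + 49*sinh(1)/17*e15 + 2*sinh(1)/17*e25 - 2*sinh(1)/17*e35 + 6*sinh(1)/17*e45


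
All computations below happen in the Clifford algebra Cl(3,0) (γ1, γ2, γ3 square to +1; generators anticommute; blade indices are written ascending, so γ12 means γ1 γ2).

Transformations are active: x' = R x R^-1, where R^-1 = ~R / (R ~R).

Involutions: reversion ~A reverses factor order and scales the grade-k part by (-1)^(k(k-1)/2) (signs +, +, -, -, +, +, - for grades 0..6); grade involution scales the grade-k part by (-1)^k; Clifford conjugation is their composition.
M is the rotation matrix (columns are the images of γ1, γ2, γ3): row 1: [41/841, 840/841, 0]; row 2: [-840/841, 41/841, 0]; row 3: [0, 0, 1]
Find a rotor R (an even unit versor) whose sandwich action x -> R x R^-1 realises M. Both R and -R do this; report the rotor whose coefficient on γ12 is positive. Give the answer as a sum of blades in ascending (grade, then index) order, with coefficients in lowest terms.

Method: write R = a + b12*γ12 + b13*γ13 + b23*γ23 with a^2 + b12^2 + b13^2 + b23^2 = 1 (so R^-1 = ~R). Expanding the columns R e_j ~R gives tr M = 4a^2 - 1 and, from the antisymmetric part, M21 - M12 = -4a*b12, M13 - M31 = 4a*b13, M32 - M23 = -4a*b23.
Here tr M = 923/841, so a^2 = (1 + tr M)/4 = 441/841 and a = ±21/29. Taking a = 21/29: M21 - M12 = -1680/841, M13 - M31 = 0, M32 - M23 = 0, giving b12 = 20/29, b13 = 0, b23 = 0, i.e. R = 21/29 + 20/29*γ12.
Its γ12 coefficient is already positive.
Answer: 21/29 + 20/29*γ12. Sheet selection: the two-to-one cover makes ±R indistinguishable at the matrix level (trace 923/841), so uniqueness comes from the required sign on γ12.


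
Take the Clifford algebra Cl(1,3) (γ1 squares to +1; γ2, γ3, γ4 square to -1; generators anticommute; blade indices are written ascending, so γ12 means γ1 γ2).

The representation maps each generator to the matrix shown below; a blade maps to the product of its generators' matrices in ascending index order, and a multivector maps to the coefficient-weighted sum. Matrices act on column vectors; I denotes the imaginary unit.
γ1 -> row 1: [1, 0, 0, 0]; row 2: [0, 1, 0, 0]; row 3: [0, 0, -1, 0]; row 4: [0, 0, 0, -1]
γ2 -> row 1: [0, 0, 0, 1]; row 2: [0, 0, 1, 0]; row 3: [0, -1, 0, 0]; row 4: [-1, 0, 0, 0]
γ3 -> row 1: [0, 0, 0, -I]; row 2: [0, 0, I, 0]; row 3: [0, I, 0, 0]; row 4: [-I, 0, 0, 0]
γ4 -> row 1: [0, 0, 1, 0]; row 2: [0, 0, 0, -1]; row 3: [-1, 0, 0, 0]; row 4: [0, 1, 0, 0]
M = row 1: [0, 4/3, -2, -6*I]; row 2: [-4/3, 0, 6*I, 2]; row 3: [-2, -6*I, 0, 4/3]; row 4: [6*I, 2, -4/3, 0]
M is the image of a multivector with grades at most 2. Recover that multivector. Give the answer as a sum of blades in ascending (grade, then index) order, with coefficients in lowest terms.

Method: the blade images are trace-orthogonal — tr(rho(e_A) rho(e_B)^-1) = 4 if A = B and 0 otherwise — and rho(e_A)^-1 = (e_A)^2 * rho(e_A) with (e_A)^2 = +1 or -1, so the coefficient of e_A in the preimage is (e_A)^2 * tr(M rho(e_A))/4.
Nonzero projections over blades of grade <= 2: γ13: (γ13)^2 = +1, tr(M rho(γ13)) = 24, coefficient 6; γ14: (γ14)^2 = +1, tr(M rho(γ14)) = -8, coefficient -2; γ24: (γ24)^2 = -1, tr(M rho(γ24)) = -16/3, coefficient 4/3. Every other blade of grade <= 2 projects to 0.
Answer: 6*γ13 - 2*γ14 + 4/3*γ24


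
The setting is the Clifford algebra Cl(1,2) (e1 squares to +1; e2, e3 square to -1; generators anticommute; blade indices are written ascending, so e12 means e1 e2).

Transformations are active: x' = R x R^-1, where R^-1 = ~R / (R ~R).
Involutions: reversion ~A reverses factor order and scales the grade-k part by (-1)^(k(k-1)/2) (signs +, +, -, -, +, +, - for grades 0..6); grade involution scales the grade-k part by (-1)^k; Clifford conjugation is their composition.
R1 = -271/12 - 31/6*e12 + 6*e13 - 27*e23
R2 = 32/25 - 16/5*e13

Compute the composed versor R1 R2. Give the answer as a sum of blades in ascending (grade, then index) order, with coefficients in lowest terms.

Distribute over the terms of R2 (each basis-blade product reordered to ascending indices, repeated generators contracted through their squares):
R1 (32/25) = -2168/75 - 496/75*e12 + 192/25*e13 - 864/25*e23
R1 (-16/5*e13) = -96/5 - 432/5*e12 + 1084/15*e13 - 248/15*e23
Summing the partial products and collecting blades:
Answer: -3608/75 - 6976/75*e12 + 5996/75*e13 - 3832/75*e23


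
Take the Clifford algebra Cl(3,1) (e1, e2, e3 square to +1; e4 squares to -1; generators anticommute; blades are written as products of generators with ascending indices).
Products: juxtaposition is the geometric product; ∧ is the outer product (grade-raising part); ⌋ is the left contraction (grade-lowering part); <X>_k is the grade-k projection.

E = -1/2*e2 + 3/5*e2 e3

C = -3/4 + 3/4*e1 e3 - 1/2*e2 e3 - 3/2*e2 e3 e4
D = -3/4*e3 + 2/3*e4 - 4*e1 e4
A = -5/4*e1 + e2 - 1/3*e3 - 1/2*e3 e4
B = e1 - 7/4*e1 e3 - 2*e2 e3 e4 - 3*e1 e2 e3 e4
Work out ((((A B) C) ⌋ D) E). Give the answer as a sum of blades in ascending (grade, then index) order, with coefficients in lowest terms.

step 1: -5/4 - 7/12*e1 + e2 + 35/16*e3 + 1/2*e1 e2 + 1/3*e1 e3 - 7/8*e1 e4 - 2/3*e2 e4 - 2*e3 e4 + 7/4*e1 e2 e3 + e1 e2 e4 + 5/2*e1 e3 e4 + 15/4*e2 e3 e4 + 5/2*e1 e2 e3 e4
step 2: -79/16 - 261/64*e1 + 149/32*e2 - 229/64*e3 - 95/24*e1 e2 + 1/16*e1 e3 + 193/32*e1 e4 + 1/4*e2 e3 + 149/32*e2 e4 - 31/96*e3 e4 - 37/12*e1 e2 e3 + 61/16*e1 e2 e4 - 25/8*e1 e3 e4 - 27/16*e2 e3 e4 - 1/16*e1 e2 e3 e4
step 3: -5489/256 + 237/64*e3 + 625/48*e4 + 79/4*e1 e4
step 4: 21757/2560*e2 - 14097/1280*e2 e3 + 625/96*e2 e4 + 79/8*e1 e2 e4 + 125/16*e2 e3 e4 + 237/20*e1 e2 e3 e4
Answer: 21757/2560*e2 - 14097/1280*e2 e3 + 625/96*e2 e4 + 79/8*e1 e2 e4 + 125/16*e2 e3 e4 + 237/20*e1 e2 e3 e4


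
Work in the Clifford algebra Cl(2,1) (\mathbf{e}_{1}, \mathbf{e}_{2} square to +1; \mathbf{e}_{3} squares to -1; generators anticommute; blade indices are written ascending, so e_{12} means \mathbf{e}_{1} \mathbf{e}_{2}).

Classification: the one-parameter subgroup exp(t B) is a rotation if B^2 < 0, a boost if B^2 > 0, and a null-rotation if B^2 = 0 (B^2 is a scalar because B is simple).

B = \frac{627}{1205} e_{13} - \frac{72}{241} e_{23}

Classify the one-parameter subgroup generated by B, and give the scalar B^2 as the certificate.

B^2 term by term: the squares give (\frac{627}{1205})^2*(e_{13})^2 + (-\frac{72}{241})^2*(e_{23})^2 = \frac{393129}{1452025}*(+1) + \frac{5184}{58081}*(+1) = \frac{9}{25} (each basis 2-blade squares to minus the product of its generators' squares); cross terms between blades sharing an index anticommute and cancel. So B^2 = \frac{9}{25}.
Answer: boost, certificate B^2 = \frac{9}{25}. Note: conjugating B changes its blade decomposition but never the scalar B^2 = \frac{9}{25}, whose sign settles the classification.


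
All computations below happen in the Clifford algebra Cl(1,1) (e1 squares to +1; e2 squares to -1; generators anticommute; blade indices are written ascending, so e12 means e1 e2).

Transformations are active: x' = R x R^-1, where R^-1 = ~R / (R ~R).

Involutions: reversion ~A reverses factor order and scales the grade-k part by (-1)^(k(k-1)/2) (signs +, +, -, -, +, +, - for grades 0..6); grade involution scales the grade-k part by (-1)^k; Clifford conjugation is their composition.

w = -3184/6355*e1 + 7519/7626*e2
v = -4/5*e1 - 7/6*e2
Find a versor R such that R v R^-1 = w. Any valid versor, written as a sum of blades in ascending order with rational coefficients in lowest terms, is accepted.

Construction: equal norms (both -649/900) license R = v + w = -8268/6355*e1 - 689/3813*e2 — nothing changes along that direction, while (v - w)/2 changes sign, so v maps onto w.
Answer: -8268/6355*e1 - 689/3813*e2


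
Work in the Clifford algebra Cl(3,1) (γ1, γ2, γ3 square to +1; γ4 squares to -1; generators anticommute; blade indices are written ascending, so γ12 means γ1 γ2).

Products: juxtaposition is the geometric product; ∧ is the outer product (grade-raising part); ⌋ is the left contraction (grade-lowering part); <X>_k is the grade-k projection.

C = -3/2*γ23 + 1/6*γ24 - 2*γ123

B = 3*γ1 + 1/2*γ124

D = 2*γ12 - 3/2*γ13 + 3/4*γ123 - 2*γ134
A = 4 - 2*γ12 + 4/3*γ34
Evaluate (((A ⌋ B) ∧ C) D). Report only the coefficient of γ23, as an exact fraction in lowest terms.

step 1: 12*γ1 + γ4 + 2*γ124
step 2: -18*γ123 + 2*γ124 - 3/2*γ234 + 2*γ1234
step 3: 27/2 + 31*γ2 + 36*γ3 - 5/2*γ4 - 3*γ12 - 9/8*γ14 - 4*γ23 + 33*γ24 - 5/2*γ34 + 9/4*γ124 + 3*γ134 + 3*γ234
Answer: -4


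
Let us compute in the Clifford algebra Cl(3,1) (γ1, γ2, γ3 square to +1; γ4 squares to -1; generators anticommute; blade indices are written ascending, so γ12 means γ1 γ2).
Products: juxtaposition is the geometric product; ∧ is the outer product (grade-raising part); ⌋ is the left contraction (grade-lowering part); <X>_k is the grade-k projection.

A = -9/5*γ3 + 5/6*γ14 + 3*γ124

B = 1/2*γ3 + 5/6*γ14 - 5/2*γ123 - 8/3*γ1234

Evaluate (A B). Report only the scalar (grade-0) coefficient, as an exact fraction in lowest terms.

step 1: -37/180 - 5/2*γ2 + 8*γ3 + 9/2*γ12 - 20/9*γ23 - 15/2*γ34 + 24/5*γ124 + 13/12*γ134 + 25/12*γ234 - 3/2*γ1234
Answer: -37/180


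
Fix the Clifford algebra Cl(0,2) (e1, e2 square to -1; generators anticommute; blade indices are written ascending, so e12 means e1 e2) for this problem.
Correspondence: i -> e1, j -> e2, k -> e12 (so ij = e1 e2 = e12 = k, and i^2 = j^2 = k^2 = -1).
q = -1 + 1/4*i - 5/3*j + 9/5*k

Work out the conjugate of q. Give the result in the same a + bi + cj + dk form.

In blades: q = -1 + 1/4*e1 - 5/3*e2 + 9/5*e12.
Conjugation here is Clifford conjugation: the scalar is fixed and the grade-1 and grade-2 blades all flip sign, giving -1 - 1/4*e1 + 5/3*e2 - 9/5*e12; translating back:
Answer: -1 - 1/4*i + 5/3*j - 9/5*k


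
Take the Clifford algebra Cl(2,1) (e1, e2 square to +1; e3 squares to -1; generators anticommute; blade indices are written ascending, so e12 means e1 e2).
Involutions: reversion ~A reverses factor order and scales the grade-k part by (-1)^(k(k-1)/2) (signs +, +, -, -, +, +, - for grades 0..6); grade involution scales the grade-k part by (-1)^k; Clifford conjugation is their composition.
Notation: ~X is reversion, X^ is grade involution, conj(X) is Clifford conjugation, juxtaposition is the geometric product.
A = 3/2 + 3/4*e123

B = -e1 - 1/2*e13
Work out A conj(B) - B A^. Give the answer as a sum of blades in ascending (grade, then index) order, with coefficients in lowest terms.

first term: 3/2*e1 - 3/8*e2 + 3/4*e13 + 3/4*e23
second term: -3/2*e1 - 3/8*e2 - 3/4*e13 + 3/4*e23
Answer: 3*e1 + 3/2*e13


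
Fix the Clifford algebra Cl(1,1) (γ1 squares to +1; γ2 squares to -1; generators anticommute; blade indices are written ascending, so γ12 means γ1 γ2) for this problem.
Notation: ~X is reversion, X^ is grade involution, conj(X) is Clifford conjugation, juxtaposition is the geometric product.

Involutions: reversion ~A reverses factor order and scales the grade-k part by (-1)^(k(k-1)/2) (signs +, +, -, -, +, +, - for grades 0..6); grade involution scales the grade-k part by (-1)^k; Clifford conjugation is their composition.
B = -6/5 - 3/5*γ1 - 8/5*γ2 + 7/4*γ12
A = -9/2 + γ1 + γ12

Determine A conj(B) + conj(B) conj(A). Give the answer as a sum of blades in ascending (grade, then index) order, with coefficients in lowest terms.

first term: 17/4 - 11/2*γ1 - 191/20*γ2 + 331/40*γ12
second term: 131/20 - 31/10*γ1 - 191/20*γ2 + 427/40*γ12
Answer: 54/5 - 43/5*γ1 - 191/10*γ2 + 379/20*γ12


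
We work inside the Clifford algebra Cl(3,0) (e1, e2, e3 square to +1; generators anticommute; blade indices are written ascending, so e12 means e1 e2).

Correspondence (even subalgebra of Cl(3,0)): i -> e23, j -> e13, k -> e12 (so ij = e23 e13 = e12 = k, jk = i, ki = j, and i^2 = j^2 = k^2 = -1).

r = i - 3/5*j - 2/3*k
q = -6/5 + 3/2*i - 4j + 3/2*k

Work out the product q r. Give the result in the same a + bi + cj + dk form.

In blades: q = -6/5 + 3/2*e12 - 4*e13 + 3/2*e23, r = -2/3*e12 - 3/5*e13 + e23.
Distribute q over r term by term (generator squares from the signature, products reordered to ascending indices): (-6/5)*r = 4/5*e12 + 18/25*e13 - 6/5*e23; (3/2*e12)*r = 1 + 3/2*e13 + 9/10*e23; (-4*e13)*r = -12/5 + 4*e12 + 8/3*e23; (3/2*e23)*r = -3/2 - 9/10*e12 + e13.
Sum: -29/10 + 39/10*e12 + 161/50*e13 + 71/30*e23; translating back through the correspondence:
Answer: -29/10 + 71/30*i + 161/50*j + 39/10*k


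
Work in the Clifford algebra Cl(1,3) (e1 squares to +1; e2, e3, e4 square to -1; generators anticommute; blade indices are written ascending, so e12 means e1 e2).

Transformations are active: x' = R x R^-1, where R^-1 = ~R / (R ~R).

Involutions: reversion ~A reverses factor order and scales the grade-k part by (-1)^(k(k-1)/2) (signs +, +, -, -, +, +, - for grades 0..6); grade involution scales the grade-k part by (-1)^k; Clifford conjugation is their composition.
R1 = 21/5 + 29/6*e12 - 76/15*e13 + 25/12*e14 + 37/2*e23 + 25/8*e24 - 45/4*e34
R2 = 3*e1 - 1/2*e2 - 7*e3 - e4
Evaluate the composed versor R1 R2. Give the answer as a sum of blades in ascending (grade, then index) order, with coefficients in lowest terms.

Distribute over the terms of R2 (each basis-blade product reordered to ascending indices, repeated generators contracted through their squares):
R1 (3*e1) = 63/5*e1 - 29/2*e2 + 76/5*e3 - 25/4*e4 + 111/2*e123 + 75/8*e124 - 135/4*e134
R1 (-1/2*e2) = 29/12*e1 - 21/10*e2 - 37/4*e3 - 25/16*e4 - 38/15*e123 + 25/24*e124 + 45/8*e234
R1 (-7*e3) = -532/15*e1 + 259/2*e2 - 147/5*e3 + 315/4*e4 - 203/6*e123 + 175/12*e134 + 175/8*e234
R1 (-e4) = 25/12*e1 + 25/8*e2 - 45/4*e3 - 21/5*e4 - 29/6*e124 + 76/15*e134 - 37/2*e234
Summing the partial products and collecting blades:
Answer: -551/30*e1 + 4641/40*e2 - 347/10*e3 + 5339/80*e4 + 287/15*e123 + 67/12*e124 - 141/10*e134 + 9*e234


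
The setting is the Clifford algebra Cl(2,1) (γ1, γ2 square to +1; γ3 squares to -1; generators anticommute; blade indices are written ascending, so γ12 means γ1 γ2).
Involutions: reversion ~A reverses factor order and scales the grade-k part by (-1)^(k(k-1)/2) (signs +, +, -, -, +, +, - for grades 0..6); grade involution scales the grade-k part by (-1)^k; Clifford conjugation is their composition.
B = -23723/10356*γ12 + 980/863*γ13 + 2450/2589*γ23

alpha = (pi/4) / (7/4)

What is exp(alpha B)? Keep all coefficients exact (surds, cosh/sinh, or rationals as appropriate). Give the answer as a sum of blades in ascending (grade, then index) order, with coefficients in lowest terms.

B^2 term by term: the squares give (-23723/10356)^2*(γ12)^2 + (980/863)^2*(γ13)^2 + (2450/2589)^2*(γ23)^2 = 562780729/107246736*(-1) + 960400/744769*(+1) + 6002500/6702921*(+1) = -49/16 (each basis 2-blade squares to minus the product of its generators' squares); cross terms between blades sharing an index anticommute and cancel. So B^2 = -49/16.
B^2 = -49/16 — the series telescopes trigonometrically here: l = 7/4, alpha*l = pi/4, so exp(alpha B) = cos(pi/4) + (sin(pi/4)/(7/4))*B = sqrt(2)/2 + (2*sqrt(2)/7)*B.
Answer: sqrt(2)/2 - 3389*sqrt(2)/5178*γ12 + 280*sqrt(2)/863*γ13 + 700*sqrt(2)/2589*γ23


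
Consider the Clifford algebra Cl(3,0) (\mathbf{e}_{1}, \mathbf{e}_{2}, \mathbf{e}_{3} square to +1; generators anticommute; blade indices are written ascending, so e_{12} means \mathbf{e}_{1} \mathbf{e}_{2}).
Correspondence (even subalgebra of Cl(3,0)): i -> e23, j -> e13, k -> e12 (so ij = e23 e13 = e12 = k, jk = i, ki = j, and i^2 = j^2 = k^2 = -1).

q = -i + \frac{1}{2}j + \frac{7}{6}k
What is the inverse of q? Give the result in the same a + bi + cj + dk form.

In blades: q = \frac{7}{6} e_{12} + \frac{1}{2} e_{13} - e_{23}.
With qbar = -\frac{7}{6} e_{12} - \frac{1}{2} e_{13} + e_{23} (scalar fixed, mapped units negated), q qbar = \frac{47}{18} (the sum of squared coefficients), so q^-1 = qbar / (\frac{47}{18}) = -\frac{21}{47} e_{12} - \frac{9}{47} e_{13} + \frac{18}{47} e_{23}; translating back:
Answer: \frac{18}{47}i - \frac{9}{47}j - \frac{21}{47}k


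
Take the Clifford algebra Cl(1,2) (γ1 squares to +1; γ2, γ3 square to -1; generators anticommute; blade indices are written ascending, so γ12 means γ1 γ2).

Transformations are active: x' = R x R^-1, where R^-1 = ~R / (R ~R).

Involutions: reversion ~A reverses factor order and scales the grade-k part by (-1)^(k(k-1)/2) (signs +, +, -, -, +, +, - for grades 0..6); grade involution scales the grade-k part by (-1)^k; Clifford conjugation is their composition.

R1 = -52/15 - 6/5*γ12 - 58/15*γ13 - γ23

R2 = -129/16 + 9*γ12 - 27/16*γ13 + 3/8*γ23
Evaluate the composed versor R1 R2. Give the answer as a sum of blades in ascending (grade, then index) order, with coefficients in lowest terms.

Distribute over the terms of R1 (each basis-blade product reordered to ascending indices, repeated generators contracted through their squares):
(-52/15) R2 = 559/20 - 156/5*γ12 + 117/20*γ13 - 13/10*γ23
(-6/5*γ12) R2 = -54/5 + 387/40*γ12 + 9/20*γ13 - 81/40*γ23
(-58/15*γ13) R2 = 261/40 - 29/20*γ12 + 1247/40*γ13 - 174/5*γ23
(-γ23) R2 = 3/8 - 27/16*γ12 - 9*γ13 + 129/16*γ23
Summing the partial products and collecting blades:
Answer: 481/20 - 1973/80*γ12 + 1139/40*γ13 - 481/16*γ23


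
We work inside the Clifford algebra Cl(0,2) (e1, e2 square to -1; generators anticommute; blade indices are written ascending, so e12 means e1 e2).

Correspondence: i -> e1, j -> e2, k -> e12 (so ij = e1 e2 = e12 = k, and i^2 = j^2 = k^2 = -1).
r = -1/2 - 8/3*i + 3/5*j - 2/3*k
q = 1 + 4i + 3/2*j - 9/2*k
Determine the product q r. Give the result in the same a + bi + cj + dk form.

In blades: q = 1 + 4*e1 + 3/2*e2 - 9/2*e12, r = -1/2 - 8/3*e1 + 3/5*e2 - 2/3*e12.
Distribute q over r term by term (generator squares from the signature, products reordered to ascending indices): (1)*r = -1/2 - 8/3*e1 + 3/5*e2 - 2/3*e12; (4*e1)*r = 32/3 - 2*e1 + 8/3*e2 + 12/5*e12; (3/2*e2)*r = -9/10 - e1 - 3/4*e2 + 4*e12; (-9/2*e12)*r = -3 + 27/10*e1 + 12*e2 + 9/4*e12.
Sum: 94/15 - 89/30*e1 + 871/60*e2 + 479/60*e12; translating back through the correspondence:
Answer: 94/15 - 89/30*i + 871/60*j + 479/60*k


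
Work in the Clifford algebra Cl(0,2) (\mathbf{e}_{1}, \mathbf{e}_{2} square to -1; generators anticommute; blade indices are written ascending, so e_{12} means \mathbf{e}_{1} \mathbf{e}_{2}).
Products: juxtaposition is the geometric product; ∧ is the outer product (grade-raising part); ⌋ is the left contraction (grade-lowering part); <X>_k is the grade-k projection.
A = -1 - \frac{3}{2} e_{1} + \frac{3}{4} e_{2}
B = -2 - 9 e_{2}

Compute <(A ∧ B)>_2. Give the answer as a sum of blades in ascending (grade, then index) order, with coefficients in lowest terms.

step 1: 2 + 3 e_{1} + \frac{15}{2} e_{2} + \frac{27}{2} e_{12}
step 2: \frac{27}{2} e_{12}
Answer: \frac{27}{2} e_{12}


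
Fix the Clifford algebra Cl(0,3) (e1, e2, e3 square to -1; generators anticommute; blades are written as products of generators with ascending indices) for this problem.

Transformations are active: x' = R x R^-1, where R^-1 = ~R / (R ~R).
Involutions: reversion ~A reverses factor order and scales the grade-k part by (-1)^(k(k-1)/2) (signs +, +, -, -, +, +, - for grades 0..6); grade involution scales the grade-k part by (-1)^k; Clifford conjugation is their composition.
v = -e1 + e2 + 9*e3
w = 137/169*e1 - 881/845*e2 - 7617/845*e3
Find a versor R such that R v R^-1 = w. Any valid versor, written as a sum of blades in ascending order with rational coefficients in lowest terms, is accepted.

Here q(v) = q(w) = -83; the classical choice R = v + w = -32/169*e1 - 36/845*e2 - 12/845*e3 then realises v -> w under the sandwich.
Answer: -32/169*e1 - 36/845*e2 - 12/845*e3


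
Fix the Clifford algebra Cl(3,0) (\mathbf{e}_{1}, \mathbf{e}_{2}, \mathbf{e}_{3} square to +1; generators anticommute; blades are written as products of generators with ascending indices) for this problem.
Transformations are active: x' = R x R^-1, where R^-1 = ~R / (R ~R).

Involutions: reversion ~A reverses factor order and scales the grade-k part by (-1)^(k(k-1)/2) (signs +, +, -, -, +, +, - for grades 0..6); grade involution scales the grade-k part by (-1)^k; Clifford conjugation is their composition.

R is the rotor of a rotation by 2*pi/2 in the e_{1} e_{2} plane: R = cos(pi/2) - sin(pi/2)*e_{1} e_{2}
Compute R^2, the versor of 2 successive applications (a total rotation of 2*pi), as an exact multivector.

Because a rotor carries half the rotation angle, composing 2 copies of this e_{1} e_{2}-plane rotor multiplies the phase: 2*(pi/2) = \pi, hence R^2 = cos(\pi) - sin(\pi)*e_{1} e_{2}.
cos(\pi) = -1 and sin(\pi) = 0, so R^2 = -1. The total rotation 2*pi is 1 full turn, so every vector returns to itself, yet the rotor is -1, on the OTHER sheet of the double cover (an odd number of 2*pi turns).
Answer: -1


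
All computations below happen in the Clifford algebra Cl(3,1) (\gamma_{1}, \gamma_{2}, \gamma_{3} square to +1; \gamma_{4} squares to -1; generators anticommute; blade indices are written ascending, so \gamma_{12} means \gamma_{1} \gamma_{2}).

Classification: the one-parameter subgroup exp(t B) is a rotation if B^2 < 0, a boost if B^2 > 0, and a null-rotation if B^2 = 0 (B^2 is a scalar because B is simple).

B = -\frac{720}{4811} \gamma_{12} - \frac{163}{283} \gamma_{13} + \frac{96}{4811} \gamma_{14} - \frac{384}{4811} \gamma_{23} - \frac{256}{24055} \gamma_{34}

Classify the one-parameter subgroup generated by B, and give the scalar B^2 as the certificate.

B^2 term by term: the squares give (-\frac{720}{4811})^2*(\gamma_{12})^2 + (-\frac{163}{283})^2*(\gamma_{13})^2 + (\frac{96}{4811})^2*(\gamma_{14})^2 + (-\frac{384}{4811})^2*(\gamma_{23})^2 + (-\frac{256}{24055})^2*(\gamma_{34})^2 = \frac{518400}{23145721}*(-1) + \frac{26569}{80089}*(-1) + \frac{9216}{23145721}*(+1) + \frac{147456}{23145721}*(-1) + \frac{65536}{578643025}*(+1) = -\frac{9}{25} (each basis 2-blade squares to minus the product of its generators' squares); cross terms between blades sharing an index anticommute and cancel; the commuting (index-disjoint) pairs give grade-4 terms 2*c*c'*(blade product), which cancel blade by blade — \gamma_{1234}: \frac{73728}{23145721} - \frac{73728}{23145721} = 0 — confirming B is simple. So B^2 = -\frac{9}{25}.
Answer: rotation, certificate B^2 = -\frac{9}{25}. B^2 = -\frac{9}{25} is basis-independent, so its sign is the whole story.
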